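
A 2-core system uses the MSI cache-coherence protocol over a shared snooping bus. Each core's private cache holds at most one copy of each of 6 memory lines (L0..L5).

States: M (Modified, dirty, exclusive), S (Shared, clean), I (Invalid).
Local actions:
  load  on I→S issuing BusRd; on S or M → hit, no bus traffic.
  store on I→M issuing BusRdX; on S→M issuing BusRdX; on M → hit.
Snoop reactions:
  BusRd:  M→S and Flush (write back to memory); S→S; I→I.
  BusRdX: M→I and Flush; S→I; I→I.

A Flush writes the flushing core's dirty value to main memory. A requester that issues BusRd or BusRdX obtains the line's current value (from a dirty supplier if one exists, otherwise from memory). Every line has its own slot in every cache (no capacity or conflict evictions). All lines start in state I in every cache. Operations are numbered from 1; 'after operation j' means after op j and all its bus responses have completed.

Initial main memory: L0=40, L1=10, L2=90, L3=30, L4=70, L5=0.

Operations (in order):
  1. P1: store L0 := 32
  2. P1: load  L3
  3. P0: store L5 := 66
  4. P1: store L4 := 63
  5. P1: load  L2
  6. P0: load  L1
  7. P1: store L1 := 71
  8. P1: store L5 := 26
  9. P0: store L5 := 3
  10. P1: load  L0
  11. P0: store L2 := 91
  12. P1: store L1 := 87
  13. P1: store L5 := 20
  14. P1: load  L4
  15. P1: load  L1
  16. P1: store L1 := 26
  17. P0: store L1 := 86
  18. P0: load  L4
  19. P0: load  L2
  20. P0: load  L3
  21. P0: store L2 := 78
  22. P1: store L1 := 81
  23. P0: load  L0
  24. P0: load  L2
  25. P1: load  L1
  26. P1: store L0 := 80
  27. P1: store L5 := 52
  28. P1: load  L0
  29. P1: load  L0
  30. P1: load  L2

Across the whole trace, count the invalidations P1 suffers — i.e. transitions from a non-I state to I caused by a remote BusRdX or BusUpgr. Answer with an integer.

  op1 P1: store L0 := 32 → I/M on L0; bus BusRdX; mem=40
  op2 P1: load  L3 → I/S on L3; bus BusRd; mem=30
  op3 P0: store L5 := 66 → M/I on L5; bus BusRdX; mem=0
  op4 P1: store L4 := 63 → I/M on L4; bus BusRdX; mem=70
  op5 P1: load  L2 → I/S on L2; bus BusRd; mem=90
  op6 P0: load  L1 → S/I on L1; bus BusRd; mem=10
  op7 P1: store L1 := 71 → I/M on L1; bus BusRdX; mem=10
  op8 P1: store L5 := 26 → I/M on L5; bus BusRdX Flush; mem=66
  op9 P0: store L5 := 3 → M/I on L5; bus BusRdX Flush; mem=26
  op10 P1: load  L0 → I/M on L0; bus (none); mem=40
  op11 P0: store L2 := 91 → M/I on L2; bus BusRdX; mem=90
  op12 P1: store L1 := 87 → I/M on L1; bus (none); mem=10
  op13 P1: store L5 := 20 → I/M on L5; bus BusRdX Flush; mem=3
  op14 P1: load  L4 → I/M on L4; bus (none); mem=70
  op15 P1: load  L1 → I/M on L1; bus (none); mem=10
  op16 P1: store L1 := 26 → I/M on L1; bus (none); mem=10
  op17 P0: store L1 := 86 → M/I on L1; bus BusRdX Flush; mem=26
  op18 P0: load  L4 → S/S on L4; bus BusRd Flush; mem=63
  op19 P0: load  L2 → M/I on L2; bus (none); mem=90
  op20 P0: load  L3 → S/S on L3; bus BusRd; mem=30
  op21 P0: store L2 := 78 → M/I on L2; bus (none); mem=90
  op22 P1: store L1 := 81 → I/M on L1; bus BusRdX Flush; mem=86
  op23 P0: load  L0 → S/S on L0; bus BusRd Flush; mem=32
  op24 P0: load  L2 → M/I on L2; bus (none); mem=90
  op25 P1: load  L1 → I/M on L1; bus (none); mem=86
  op26 P1: store L0 := 80 → I/M on L0; bus BusRdX; mem=32
  op27 P1: store L5 := 52 → I/M on L5; bus (none); mem=3
  op28 P1: load  L0 → I/M on L0; bus (none); mem=32
  op29 P1: load  L0 → I/M on L0; bus (none); mem=32
  op30 P1: load  L2 → S/S on L2; bus BusRd Flush; mem=78

invalidations = 3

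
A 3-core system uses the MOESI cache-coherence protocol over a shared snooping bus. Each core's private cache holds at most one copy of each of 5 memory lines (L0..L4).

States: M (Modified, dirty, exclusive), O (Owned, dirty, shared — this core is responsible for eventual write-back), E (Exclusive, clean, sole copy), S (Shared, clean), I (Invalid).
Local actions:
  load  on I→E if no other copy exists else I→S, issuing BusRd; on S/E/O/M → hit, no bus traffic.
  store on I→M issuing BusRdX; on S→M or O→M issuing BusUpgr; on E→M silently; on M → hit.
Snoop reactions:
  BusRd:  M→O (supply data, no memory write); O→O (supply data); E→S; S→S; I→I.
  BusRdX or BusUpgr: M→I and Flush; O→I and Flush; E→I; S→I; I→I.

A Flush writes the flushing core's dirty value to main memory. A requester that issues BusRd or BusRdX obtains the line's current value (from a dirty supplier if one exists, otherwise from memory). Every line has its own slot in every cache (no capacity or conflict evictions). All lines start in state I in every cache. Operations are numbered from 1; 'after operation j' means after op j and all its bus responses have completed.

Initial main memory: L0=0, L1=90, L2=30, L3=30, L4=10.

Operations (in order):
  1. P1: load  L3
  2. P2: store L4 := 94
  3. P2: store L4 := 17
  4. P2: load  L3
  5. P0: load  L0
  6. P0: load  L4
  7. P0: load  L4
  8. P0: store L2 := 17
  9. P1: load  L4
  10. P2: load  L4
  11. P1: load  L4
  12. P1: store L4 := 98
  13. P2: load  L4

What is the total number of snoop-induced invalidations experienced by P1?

invalidations = 0

1. P1: load  L3  bus=[BusRd]  L3: P0=I P1=E P2=I  mem[L3]=30
2. P2: store L4 := 94  bus=[BusRdX]  L4: P0=I P1=I P2=M  mem[L4]=10
3. P2: store L4 := 17  bus=[-]  L4: P0=I P1=I P2=M  mem[L4]=10
4. P2: load  L3  bus=[BusRd]  L3: P0=I P1=S P2=S  mem[L3]=30
5. P0: load  L0  bus=[BusRd]  L0: P0=E P1=I P2=I  mem[L0]=0
6. P0: load  L4  bus=[BusRd]  L4: P0=S P1=I P2=O  mem[L4]=10
7. P0: load  L4  bus=[-]  L4: P0=S P1=I P2=O  mem[L4]=10
8. P0: store L2 := 17  bus=[BusRdX]  L2: P0=M P1=I P2=I  mem[L2]=30
9. P1: load  L4  bus=[BusRd]  L4: P0=S P1=S P2=O  mem[L4]=10
10. P2: load  L4  bus=[-]  L4: P0=S P1=S P2=O  mem[L4]=10
11. P1: load  L4  bus=[-]  L4: P0=S P1=S P2=O  mem[L4]=10
12. P1: store L4 := 98  bus=[BusUpgr,Flush]  L4: P0=I P1=M P2=I  mem[L4]=17
13. P2: load  L4  bus=[BusRd]  L4: P0=I P1=O P2=S  mem[L4]=17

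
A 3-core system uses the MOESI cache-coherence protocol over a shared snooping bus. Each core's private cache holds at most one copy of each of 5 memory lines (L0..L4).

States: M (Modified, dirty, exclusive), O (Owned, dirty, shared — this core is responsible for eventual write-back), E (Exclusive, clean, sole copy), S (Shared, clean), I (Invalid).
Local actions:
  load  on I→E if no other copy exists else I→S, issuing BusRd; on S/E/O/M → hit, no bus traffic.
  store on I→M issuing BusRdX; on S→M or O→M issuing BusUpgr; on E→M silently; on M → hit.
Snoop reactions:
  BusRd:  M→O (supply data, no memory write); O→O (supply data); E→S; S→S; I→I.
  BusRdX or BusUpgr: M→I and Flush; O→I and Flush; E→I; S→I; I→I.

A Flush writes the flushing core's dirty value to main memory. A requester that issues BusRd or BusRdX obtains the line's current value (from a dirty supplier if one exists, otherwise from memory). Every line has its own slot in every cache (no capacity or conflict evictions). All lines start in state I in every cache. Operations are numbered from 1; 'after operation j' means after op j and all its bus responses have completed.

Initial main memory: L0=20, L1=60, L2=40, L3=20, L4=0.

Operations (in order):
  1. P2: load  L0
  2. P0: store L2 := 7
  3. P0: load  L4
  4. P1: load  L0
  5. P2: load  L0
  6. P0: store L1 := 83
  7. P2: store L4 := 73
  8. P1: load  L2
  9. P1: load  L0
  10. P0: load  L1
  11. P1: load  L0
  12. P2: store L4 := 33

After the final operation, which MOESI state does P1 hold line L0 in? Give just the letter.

state = S

1. P2: load  L0  bus=[BusRd]  L0: P0=I P1=I P2=E  mem[L0]=20
2. P0: store L2 := 7  bus=[BusRdX]  L2: P0=M P1=I P2=I  mem[L2]=40
3. P0: load  L4  bus=[BusRd]  L4: P0=E P1=I P2=I  mem[L4]=0
4. P1: load  L0  bus=[BusRd]  L0: P0=I P1=S P2=S  mem[L0]=20
5. P2: load  L0  bus=[-]  L0: P0=I P1=S P2=S  mem[L0]=20
6. P0: store L1 := 83  bus=[BusRdX]  L1: P0=M P1=I P2=I  mem[L1]=60
7. P2: store L4 := 73  bus=[BusRdX]  L4: P0=I P1=I P2=M  mem[L4]=0
8. P1: load  L2  bus=[BusRd]  L2: P0=O P1=S P2=I  mem[L2]=40
9. P1: load  L0  bus=[-]  L0: P0=I P1=S P2=S  mem[L0]=20
10. P0: load  L1  bus=[-]  L1: P0=M P1=I P2=I  mem[L1]=60
11. P1: load  L0  bus=[-]  L0: P0=I P1=S P2=S  mem[L0]=20
12. P2: store L4 := 33  bus=[-]  L4: P0=I P1=I P2=M  mem[L4]=0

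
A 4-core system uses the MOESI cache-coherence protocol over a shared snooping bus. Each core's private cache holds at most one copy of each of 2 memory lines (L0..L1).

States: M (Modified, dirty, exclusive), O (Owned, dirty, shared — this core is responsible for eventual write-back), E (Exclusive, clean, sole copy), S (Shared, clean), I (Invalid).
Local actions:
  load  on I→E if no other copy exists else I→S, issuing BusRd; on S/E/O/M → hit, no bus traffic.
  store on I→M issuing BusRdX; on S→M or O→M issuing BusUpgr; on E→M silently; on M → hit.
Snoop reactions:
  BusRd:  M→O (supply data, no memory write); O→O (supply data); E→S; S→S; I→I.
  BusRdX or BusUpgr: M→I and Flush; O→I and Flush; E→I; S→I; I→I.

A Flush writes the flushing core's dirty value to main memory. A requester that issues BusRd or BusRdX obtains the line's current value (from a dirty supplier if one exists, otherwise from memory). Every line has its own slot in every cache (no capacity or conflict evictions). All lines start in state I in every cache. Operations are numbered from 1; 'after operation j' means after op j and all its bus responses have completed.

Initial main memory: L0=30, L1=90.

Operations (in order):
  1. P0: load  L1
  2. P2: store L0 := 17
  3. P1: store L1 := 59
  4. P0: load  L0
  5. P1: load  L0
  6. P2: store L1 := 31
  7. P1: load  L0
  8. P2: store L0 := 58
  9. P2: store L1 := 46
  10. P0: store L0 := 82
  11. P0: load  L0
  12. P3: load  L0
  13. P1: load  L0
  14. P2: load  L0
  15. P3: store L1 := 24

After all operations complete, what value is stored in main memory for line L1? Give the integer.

1. P0: load  L1  bus=[BusRd]  L1: P0=E P1=I P2=I P3=I  mem[L1]=90
2. P2: store L0 := 17  bus=[BusRdX]  L0: P0=I P1=I P2=M P3=I  mem[L0]=30
3. P1: store L1 := 59  bus=[BusRdX]  L1: P0=I P1=M P2=I P3=I  mem[L1]=90
4. P0: load  L0  bus=[BusRd]  L0: P0=S P1=I P2=O P3=I  mem[L0]=30
5. P1: load  L0  bus=[BusRd]  L0: P0=S P1=S P2=O P3=I  mem[L0]=30
6. P2: store L1 := 31  bus=[BusRdX,Flush]  L1: P0=I P1=I P2=M P3=I  mem[L1]=59
7. P1: load  L0  bus=[-]  L0: P0=S P1=S P2=O P3=I  mem[L0]=30
8. P2: store L0 := 58  bus=[BusUpgr]  L0: P0=I P1=I P2=M P3=I  mem[L0]=30
9. P2: store L1 := 46  bus=[-]  L1: P0=I P1=I P2=M P3=I  mem[L1]=59
10. P0: store L0 := 82  bus=[BusRdX,Flush]  L0: P0=M P1=I P2=I P3=I  mem[L0]=58
11. P0: load  L0  bus=[-]  L0: P0=M P1=I P2=I P3=I  mem[L0]=58
12. P3: load  L0  bus=[BusRd]  L0: P0=O P1=I P2=I P3=S  mem[L0]=58
13. P1: load  L0  bus=[BusRd]  L0: P0=O P1=S P2=I P3=S  mem[L0]=58
14. P2: load  L0  bus=[BusRd]  L0: P0=O P1=S P2=S P3=S  mem[L0]=58
15. P3: store L1 := 24  bus=[BusRdX,Flush]  L1: P0=I P1=I P2=I P3=M  mem[L1]=46

memory[L1] = 46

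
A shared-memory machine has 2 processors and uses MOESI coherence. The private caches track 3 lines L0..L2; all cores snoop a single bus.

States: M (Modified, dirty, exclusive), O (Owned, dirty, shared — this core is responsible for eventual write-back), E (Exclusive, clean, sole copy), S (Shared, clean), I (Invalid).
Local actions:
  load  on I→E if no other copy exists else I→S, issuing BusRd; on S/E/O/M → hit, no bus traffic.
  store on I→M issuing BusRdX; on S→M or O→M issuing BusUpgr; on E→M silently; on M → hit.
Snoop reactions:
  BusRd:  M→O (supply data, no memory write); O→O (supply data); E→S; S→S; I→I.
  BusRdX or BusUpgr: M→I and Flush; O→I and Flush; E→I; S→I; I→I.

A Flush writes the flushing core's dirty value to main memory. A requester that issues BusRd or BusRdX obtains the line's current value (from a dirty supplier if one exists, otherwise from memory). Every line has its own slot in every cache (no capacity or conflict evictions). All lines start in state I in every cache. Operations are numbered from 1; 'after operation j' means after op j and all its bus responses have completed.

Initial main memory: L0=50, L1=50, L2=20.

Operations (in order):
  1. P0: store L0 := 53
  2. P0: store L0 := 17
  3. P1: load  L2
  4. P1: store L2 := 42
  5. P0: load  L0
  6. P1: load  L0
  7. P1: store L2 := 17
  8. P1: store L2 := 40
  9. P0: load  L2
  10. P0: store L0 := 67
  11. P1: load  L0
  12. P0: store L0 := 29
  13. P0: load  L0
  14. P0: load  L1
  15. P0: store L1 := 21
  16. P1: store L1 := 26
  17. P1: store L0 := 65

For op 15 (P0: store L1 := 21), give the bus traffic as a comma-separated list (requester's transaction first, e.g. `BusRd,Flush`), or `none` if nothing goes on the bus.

bus = none

1. P0: store L0 := 53  bus=[BusRdX]  L0: P0=M P1=I  mem[L0]=50
2. P0: store L0 := 17  bus=[-]  L0: P0=M P1=I  mem[L0]=50
3. P1: load  L2  bus=[BusRd]  L2: P0=I P1=E  mem[L2]=20
4. P1: store L2 := 42  bus=[-]  L2: P0=I P1=M  mem[L2]=20
5. P0: load  L0  bus=[-]  L0: P0=M P1=I  mem[L0]=50
6. P1: load  L0  bus=[BusRd]  L0: P0=O P1=S  mem[L0]=50
7. P1: store L2 := 17  bus=[-]  L2: P0=I P1=M  mem[L2]=20
8. P1: store L2 := 40  bus=[-]  L2: P0=I P1=M  mem[L2]=20
9. P0: load  L2  bus=[BusRd]  L2: P0=S P1=O  mem[L2]=20
10. P0: store L0 := 67  bus=[BusUpgr]  L0: P0=M P1=I  mem[L0]=50
11. P1: load  L0  bus=[BusRd]  L0: P0=O P1=S  mem[L0]=50
12. P0: store L0 := 29  bus=[BusUpgr]  L0: P0=M P1=I  mem[L0]=50
13. P0: load  L0  bus=[-]  L0: P0=M P1=I  mem[L0]=50
14. P0: load  L1  bus=[BusRd]  L1: P0=E P1=I  mem[L1]=50
15. P0: store L1 := 21  bus=[-]  L1: P0=M P1=I  mem[L1]=50
16. P1: store L1 := 26  bus=[BusRdX,Flush]  L1: P0=I P1=M  mem[L1]=21
17. P1: store L0 := 65  bus=[BusRdX,Flush]  L0: P0=I P1=M  mem[L0]=29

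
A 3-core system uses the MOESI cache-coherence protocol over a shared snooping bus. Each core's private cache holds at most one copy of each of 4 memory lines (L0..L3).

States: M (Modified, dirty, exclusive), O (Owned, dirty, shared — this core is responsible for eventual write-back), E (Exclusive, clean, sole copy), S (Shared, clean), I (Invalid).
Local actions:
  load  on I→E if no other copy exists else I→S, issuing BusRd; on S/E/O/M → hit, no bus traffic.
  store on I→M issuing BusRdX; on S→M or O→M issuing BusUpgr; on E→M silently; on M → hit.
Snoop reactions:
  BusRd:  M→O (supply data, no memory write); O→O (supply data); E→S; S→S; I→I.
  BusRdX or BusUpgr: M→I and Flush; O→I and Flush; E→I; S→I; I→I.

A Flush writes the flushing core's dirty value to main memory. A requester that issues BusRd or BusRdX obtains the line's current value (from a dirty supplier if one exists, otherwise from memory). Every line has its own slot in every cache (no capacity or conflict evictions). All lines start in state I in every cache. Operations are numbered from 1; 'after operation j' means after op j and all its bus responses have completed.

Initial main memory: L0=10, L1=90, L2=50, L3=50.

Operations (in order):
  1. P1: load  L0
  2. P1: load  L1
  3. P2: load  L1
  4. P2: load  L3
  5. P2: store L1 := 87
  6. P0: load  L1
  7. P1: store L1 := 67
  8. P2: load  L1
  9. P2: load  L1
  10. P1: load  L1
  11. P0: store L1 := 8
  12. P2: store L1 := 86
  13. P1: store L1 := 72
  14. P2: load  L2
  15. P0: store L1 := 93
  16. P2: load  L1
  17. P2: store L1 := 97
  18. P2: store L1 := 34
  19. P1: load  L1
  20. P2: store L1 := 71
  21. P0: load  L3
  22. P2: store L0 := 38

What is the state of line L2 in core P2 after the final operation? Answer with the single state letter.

state = E

[1] P1: load  L0 | P0:I, P1:E(10), P2:I | bus: BusRd
[2] P1: load  L1 | P0:I, P1:E(90), P2:I | bus: BusRd
[3] P2: load  L1 | P0:I, P1:S(90), P2:S(90) | bus: BusRd
[4] P2: load  L3 | P0:I, P1:I, P2:E(50) | bus: BusRd
[5] P2: store L1 := 87 | P0:I, P1:I, P2:M(87) | bus: BusUpgr
[6] P0: load  L1 | P0:S(87), P1:I, P2:O(87) | bus: BusRd
[7] P1: store L1 := 67 | P0:I, P1:M(67), P2:I | bus: BusRdX,Flush
[8] P2: load  L1 | P0:I, P1:O(67), P2:S(67) | bus: BusRd
[9] P2: load  L1 | P0:I, P1:O(67), P2:S(67) | bus: none
[10] P1: load  L1 | P0:I, P1:O(67), P2:S(67) | bus: none
[11] P0: store L1 := 8 | P0:M(8), P1:I, P2:I | bus: BusRdX,Flush
[12] P2: store L1 := 86 | P0:I, P1:I, P2:M(86) | bus: BusRdX,Flush
[13] P1: store L1 := 72 | P0:I, P1:M(72), P2:I | bus: BusRdX,Flush
[14] P2: load  L2 | P0:I, P1:I, P2:E(50) | bus: BusRd
[15] P0: store L1 := 93 | P0:M(93), P1:I, P2:I | bus: BusRdX,Flush
[16] P2: load  L1 | P0:O(93), P1:I, P2:S(93) | bus: BusRd
[17] P2: store L1 := 97 | P0:I, P1:I, P2:M(97) | bus: BusUpgr,Flush
[18] P2: store L1 := 34 | P0:I, P1:I, P2:M(34) | bus: none
[19] P1: load  L1 | P0:I, P1:S(34), P2:O(34) | bus: BusRd
[20] P2: store L1 := 71 | P0:I, P1:I, P2:M(71) | bus: BusUpgr
[21] P0: load  L3 | P0:S(50), P1:I, P2:S(50) | bus: BusRd
[22] P2: store L0 := 38 | P0:I, P1:I, P2:M(38) | bus: BusRdX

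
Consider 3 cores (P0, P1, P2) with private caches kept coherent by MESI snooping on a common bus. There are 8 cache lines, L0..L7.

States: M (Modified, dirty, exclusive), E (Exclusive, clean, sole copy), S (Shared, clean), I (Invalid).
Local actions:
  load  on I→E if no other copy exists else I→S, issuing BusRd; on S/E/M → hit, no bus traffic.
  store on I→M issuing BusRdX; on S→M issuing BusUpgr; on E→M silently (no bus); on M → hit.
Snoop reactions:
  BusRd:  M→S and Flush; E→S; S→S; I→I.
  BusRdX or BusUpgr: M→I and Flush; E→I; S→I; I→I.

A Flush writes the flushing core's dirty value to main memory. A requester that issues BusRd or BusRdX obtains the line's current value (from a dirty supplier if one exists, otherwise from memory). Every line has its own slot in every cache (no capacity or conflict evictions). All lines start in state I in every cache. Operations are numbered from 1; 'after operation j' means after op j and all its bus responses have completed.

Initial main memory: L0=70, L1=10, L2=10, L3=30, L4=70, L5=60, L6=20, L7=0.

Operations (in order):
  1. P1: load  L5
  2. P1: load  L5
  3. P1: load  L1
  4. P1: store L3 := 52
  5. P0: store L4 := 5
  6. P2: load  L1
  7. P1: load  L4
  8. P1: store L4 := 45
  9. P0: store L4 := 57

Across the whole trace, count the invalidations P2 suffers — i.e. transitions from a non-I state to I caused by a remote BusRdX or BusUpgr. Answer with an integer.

  op1 P1: load  L5 → I/E/I on L5; bus BusRd; mem=60
  op2 P1: load  L5 → I/E/I on L5; bus (none); mem=60
  op3 P1: load  L1 → I/E/I on L1; bus BusRd; mem=10
  op4 P1: store L3 := 52 → I/M/I on L3; bus BusRdX; mem=30
  op5 P0: store L4 := 5 → M/I/I on L4; bus BusRdX; mem=70
  op6 P2: load  L1 → I/S/S on L1; bus BusRd; mem=10
  op7 P1: load  L4 → S/S/I on L4; bus BusRd Flush; mem=5
  op8 P1: store L4 := 45 → I/M/I on L4; bus BusUpgr; mem=5
  op9 P0: store L4 := 57 → M/I/I on L4; bus BusRdX Flush; mem=45

invalidations = 0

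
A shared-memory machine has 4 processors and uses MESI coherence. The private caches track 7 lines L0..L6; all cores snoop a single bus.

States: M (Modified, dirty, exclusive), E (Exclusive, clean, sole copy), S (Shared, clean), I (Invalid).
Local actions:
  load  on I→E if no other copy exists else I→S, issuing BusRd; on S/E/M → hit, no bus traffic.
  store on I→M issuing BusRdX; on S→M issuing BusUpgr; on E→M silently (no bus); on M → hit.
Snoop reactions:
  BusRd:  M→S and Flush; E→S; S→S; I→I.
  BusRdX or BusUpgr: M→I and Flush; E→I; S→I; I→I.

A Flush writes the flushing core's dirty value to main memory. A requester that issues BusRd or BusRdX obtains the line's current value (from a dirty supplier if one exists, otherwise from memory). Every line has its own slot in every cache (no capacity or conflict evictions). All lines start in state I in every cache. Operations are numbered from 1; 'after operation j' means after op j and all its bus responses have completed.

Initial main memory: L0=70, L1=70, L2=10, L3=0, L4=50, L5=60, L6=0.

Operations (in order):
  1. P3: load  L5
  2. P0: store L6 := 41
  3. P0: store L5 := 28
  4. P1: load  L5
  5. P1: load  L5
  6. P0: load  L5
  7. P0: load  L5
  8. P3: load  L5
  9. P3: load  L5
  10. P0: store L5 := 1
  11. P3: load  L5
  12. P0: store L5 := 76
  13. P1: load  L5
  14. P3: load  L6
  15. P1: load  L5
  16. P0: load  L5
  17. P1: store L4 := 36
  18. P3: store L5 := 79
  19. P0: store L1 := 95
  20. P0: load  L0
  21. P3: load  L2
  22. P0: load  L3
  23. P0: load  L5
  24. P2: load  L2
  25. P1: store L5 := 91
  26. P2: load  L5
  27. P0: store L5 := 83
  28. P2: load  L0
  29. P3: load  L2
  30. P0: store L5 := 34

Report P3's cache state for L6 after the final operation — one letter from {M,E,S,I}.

[1] P3: load  L5 | P0:I, P1:I, P2:I, P3:E(60) | bus: BusRd
[2] P0: store L6 := 41 | P0:M(41), P1:I, P2:I, P3:I | bus: BusRdX
[3] P0: store L5 := 28 | P0:M(28), P1:I, P2:I, P3:I | bus: BusRdX
[4] P1: load  L5 | P0:S(28), P1:S(28), P2:I, P3:I | bus: BusRd,Flush
[5] P1: load  L5 | P0:S(28), P1:S(28), P2:I, P3:I | bus: none
[6] P0: load  L5 | P0:S(28), P1:S(28), P2:I, P3:I | bus: none
[7] P0: load  L5 | P0:S(28), P1:S(28), P2:I, P3:I | bus: none
[8] P3: load  L5 | P0:S(28), P1:S(28), P2:I, P3:S(28) | bus: BusRd
[9] P3: load  L5 | P0:S(28), P1:S(28), P2:I, P3:S(28) | bus: none
[10] P0: store L5 := 1 | P0:M(1), P1:I, P2:I, P3:I | bus: BusUpgr
[11] P3: load  L5 | P0:S(1), P1:I, P2:I, P3:S(1) | bus: BusRd,Flush
[12] P0: store L5 := 76 | P0:M(76), P1:I, P2:I, P3:I | bus: BusUpgr
[13] P1: load  L5 | P0:S(76), P1:S(76), P2:I, P3:I | bus: BusRd,Flush
[14] P3: load  L6 | P0:S(41), P1:I, P2:I, P3:S(41) | bus: BusRd,Flush
[15] P1: load  L5 | P0:S(76), P1:S(76), P2:I, P3:I | bus: none
[16] P0: load  L5 | P0:S(76), P1:S(76), P2:I, P3:I | bus: none
[17] P1: store L4 := 36 | P0:I, P1:M(36), P2:I, P3:I | bus: BusRdX
[18] P3: store L5 := 79 | P0:I, P1:I, P2:I, P3:M(79) | bus: BusRdX
[19] P0: store L1 := 95 | P0:M(95), P1:I, P2:I, P3:I | bus: BusRdX
[20] P0: load  L0 | P0:E(70), P1:I, P2:I, P3:I | bus: BusRd
[21] P3: load  L2 | P0:I, P1:I, P2:I, P3:E(10) | bus: BusRd
[22] P0: load  L3 | P0:E(0), P1:I, P2:I, P3:I | bus: BusRd
[23] P0: load  L5 | P0:S(79), P1:I, P2:I, P3:S(79) | bus: BusRd,Flush
[24] P2: load  L2 | P0:I, P1:I, P2:S(10), P3:S(10) | bus: BusRd
[25] P1: store L5 := 91 | P0:I, P1:M(91), P2:I, P3:I | bus: BusRdX
[26] P2: load  L5 | P0:I, P1:S(91), P2:S(91), P3:I | bus: BusRd,Flush
[27] P0: store L5 := 83 | P0:M(83), P1:I, P2:I, P3:I | bus: BusRdX
[28] P2: load  L0 | P0:S(70), P1:I, P2:S(70), P3:I | bus: BusRd
[29] P3: load  L2 | P0:I, P1:I, P2:S(10), P3:S(10) | bus: none
[30] P0: store L5 := 34 | P0:M(34), P1:I, P2:I, P3:I | bus: none

state = S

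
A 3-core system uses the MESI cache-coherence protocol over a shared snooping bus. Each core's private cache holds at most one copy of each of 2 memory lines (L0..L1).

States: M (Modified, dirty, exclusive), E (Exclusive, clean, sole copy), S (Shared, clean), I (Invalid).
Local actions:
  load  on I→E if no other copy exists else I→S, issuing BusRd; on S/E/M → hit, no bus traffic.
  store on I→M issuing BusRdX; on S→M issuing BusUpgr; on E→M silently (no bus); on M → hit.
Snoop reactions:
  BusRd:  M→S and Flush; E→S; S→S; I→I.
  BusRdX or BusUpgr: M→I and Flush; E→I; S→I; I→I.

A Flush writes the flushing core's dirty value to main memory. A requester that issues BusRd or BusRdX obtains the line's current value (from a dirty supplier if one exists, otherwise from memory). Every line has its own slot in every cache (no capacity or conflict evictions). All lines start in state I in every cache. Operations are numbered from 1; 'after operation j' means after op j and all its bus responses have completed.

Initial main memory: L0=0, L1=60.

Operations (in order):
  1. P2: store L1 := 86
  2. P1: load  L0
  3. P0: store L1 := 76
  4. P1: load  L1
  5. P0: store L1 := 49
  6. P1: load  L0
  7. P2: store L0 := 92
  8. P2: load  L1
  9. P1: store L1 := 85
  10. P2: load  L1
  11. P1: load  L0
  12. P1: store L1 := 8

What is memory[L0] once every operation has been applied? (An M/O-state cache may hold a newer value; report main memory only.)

memory[L0] = 92

1. P2: store L1 := 86  bus=[BusRdX]  L1: P0=I P1=I P2=M  mem[L1]=60
2. P1: load  L0  bus=[BusRd]  L0: P0=I P1=E P2=I  mem[L0]=0
3. P0: store L1 := 76  bus=[BusRdX,Flush]  L1: P0=M P1=I P2=I  mem[L1]=86
4. P1: load  L1  bus=[BusRd,Flush]  L1: P0=S P1=S P2=I  mem[L1]=76
5. P0: store L1 := 49  bus=[BusUpgr]  L1: P0=M P1=I P2=I  mem[L1]=76
6. P1: load  L0  bus=[-]  L0: P0=I P1=E P2=I  mem[L0]=0
7. P2: store L0 := 92  bus=[BusRdX]  L0: P0=I P1=I P2=M  mem[L0]=0
8. P2: load  L1  bus=[BusRd,Flush]  L1: P0=S P1=I P2=S  mem[L1]=49
9. P1: store L1 := 85  bus=[BusRdX]  L1: P0=I P1=M P2=I  mem[L1]=49
10. P2: load  L1  bus=[BusRd,Flush]  L1: P0=I P1=S P2=S  mem[L1]=85
11. P1: load  L0  bus=[BusRd,Flush]  L0: P0=I P1=S P2=S  mem[L0]=92
12. P1: store L1 := 8  bus=[BusUpgr]  L1: P0=I P1=M P2=I  mem[L1]=85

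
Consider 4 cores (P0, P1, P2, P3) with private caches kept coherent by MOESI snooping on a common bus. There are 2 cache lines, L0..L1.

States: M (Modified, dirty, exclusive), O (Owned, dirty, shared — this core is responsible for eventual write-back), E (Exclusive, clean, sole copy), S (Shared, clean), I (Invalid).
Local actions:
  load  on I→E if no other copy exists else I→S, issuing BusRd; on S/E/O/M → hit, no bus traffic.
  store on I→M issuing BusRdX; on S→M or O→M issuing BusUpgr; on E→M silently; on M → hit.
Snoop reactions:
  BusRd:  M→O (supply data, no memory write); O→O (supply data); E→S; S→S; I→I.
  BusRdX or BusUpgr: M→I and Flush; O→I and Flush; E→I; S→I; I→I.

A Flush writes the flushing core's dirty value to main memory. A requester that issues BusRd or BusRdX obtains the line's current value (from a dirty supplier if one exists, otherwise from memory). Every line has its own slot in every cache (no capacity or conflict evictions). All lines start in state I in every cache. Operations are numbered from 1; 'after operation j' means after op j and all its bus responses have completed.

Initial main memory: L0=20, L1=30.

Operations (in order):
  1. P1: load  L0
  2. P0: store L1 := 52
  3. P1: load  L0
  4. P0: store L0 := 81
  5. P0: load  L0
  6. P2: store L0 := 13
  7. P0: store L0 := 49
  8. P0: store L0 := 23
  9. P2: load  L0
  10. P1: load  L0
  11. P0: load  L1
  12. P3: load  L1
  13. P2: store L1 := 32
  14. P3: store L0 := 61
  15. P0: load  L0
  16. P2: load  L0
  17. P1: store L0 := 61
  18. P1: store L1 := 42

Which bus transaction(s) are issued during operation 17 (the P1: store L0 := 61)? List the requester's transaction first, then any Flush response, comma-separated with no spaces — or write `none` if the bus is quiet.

1. P1: load  L0  bus=[BusRd]  L0: P0=I P1=E P2=I P3=I  mem[L0]=20
2. P0: store L1 := 52  bus=[BusRdX]  L1: P0=M P1=I P2=I P3=I  mem[L1]=30
3. P1: load  L0  bus=[-]  L0: P0=I P1=E P2=I P3=I  mem[L0]=20
4. P0: store L0 := 81  bus=[BusRdX]  L0: P0=M P1=I P2=I P3=I  mem[L0]=20
5. P0: load  L0  bus=[-]  L0: P0=M P1=I P2=I P3=I  mem[L0]=20
6. P2: store L0 := 13  bus=[BusRdX,Flush]  L0: P0=I P1=I P2=M P3=I  mem[L0]=81
7. P0: store L0 := 49  bus=[BusRdX,Flush]  L0: P0=M P1=I P2=I P3=I  mem[L0]=13
8. P0: store L0 := 23  bus=[-]  L0: P0=M P1=I P2=I P3=I  mem[L0]=13
9. P2: load  L0  bus=[BusRd]  L0: P0=O P1=I P2=S P3=I  mem[L0]=13
10. P1: load  L0  bus=[BusRd]  L0: P0=O P1=S P2=S P3=I  mem[L0]=13
11. P0: load  L1  bus=[-]  L1: P0=M P1=I P2=I P3=I  mem[L1]=30
12. P3: load  L1  bus=[BusRd]  L1: P0=O P1=I P2=I P3=S  mem[L1]=30
13. P2: store L1 := 32  bus=[BusRdX,Flush]  L1: P0=I P1=I P2=M P3=I  mem[L1]=52
14. P3: store L0 := 61  bus=[BusRdX,Flush]  L0: P0=I P1=I P2=I P3=M  mem[L0]=23
15. P0: load  L0  bus=[BusRd]  L0: P0=S P1=I P2=I P3=O  mem[L0]=23
16. P2: load  L0  bus=[BusRd]  L0: P0=S P1=I P2=S P3=O  mem[L0]=23
17. P1: store L0 := 61  bus=[BusRdX,Flush]  L0: P0=I P1=M P2=I P3=I  mem[L0]=61
18. P1: store L1 := 42  bus=[BusRdX,Flush]  L1: P0=I P1=M P2=I P3=I  mem[L1]=32

bus = BusRdX,Flush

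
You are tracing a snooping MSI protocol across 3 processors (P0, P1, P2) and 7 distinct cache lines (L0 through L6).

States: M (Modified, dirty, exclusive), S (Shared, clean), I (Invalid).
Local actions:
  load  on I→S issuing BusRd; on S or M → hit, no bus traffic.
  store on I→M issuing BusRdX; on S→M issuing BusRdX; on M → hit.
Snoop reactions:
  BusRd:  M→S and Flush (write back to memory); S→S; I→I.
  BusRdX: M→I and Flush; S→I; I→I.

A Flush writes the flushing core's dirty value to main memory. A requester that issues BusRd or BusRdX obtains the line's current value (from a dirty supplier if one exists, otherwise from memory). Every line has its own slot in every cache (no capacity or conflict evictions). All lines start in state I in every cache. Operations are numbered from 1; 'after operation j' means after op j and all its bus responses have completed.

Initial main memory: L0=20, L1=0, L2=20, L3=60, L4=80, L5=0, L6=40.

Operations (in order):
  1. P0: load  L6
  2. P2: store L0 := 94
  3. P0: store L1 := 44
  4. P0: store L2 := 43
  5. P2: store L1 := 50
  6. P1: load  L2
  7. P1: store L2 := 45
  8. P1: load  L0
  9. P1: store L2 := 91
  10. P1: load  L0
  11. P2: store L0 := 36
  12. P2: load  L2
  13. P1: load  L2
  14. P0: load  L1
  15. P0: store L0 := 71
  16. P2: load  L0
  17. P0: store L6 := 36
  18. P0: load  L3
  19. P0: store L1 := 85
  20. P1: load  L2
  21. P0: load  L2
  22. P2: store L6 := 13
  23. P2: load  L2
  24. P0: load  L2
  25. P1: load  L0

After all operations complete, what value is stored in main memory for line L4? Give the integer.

memory[L4] = 80

1. P0: load  L6  bus=[BusRd]  L6: P0=S P1=I P2=I  mem[L6]=40
2. P2: store L0 := 94  bus=[BusRdX]  L0: P0=I P1=I P2=M  mem[L0]=20
3. P0: store L1 := 44  bus=[BusRdX]  L1: P0=M P1=I P2=I  mem[L1]=0
4. P0: store L2 := 43  bus=[BusRdX]  L2: P0=M P1=I P2=I  mem[L2]=20
5. P2: store L1 := 50  bus=[BusRdX,Flush]  L1: P0=I P1=I P2=M  mem[L1]=44
6. P1: load  L2  bus=[BusRd,Flush]  L2: P0=S P1=S P2=I  mem[L2]=43
7. P1: store L2 := 45  bus=[BusRdX]  L2: P0=I P1=M P2=I  mem[L2]=43
8. P1: load  L0  bus=[BusRd,Flush]  L0: P0=I P1=S P2=S  mem[L0]=94
9. P1: store L2 := 91  bus=[-]  L2: P0=I P1=M P2=I  mem[L2]=43
10. P1: load  L0  bus=[-]  L0: P0=I P1=S P2=S  mem[L0]=94
11. P2: store L0 := 36  bus=[BusRdX]  L0: P0=I P1=I P2=M  mem[L0]=94
12. P2: load  L2  bus=[BusRd,Flush]  L2: P0=I P1=S P2=S  mem[L2]=91
13. P1: load  L2  bus=[-]  L2: P0=I P1=S P2=S  mem[L2]=91
14. P0: load  L1  bus=[BusRd,Flush]  L1: P0=S P1=I P2=S  mem[L1]=50
15. P0: store L0 := 71  bus=[BusRdX,Flush]  L0: P0=M P1=I P2=I  mem[L0]=36
16. P2: load  L0  bus=[BusRd,Flush]  L0: P0=S P1=I P2=S  mem[L0]=71
17. P0: store L6 := 36  bus=[BusRdX]  L6: P0=M P1=I P2=I  mem[L6]=40
18. P0: load  L3  bus=[BusRd]  L3: P0=S P1=I P2=I  mem[L3]=60
19. P0: store L1 := 85  bus=[BusRdX]  L1: P0=M P1=I P2=I  mem[L1]=50
20. P1: load  L2  bus=[-]  L2: P0=I P1=S P2=S  mem[L2]=91
21. P0: load  L2  bus=[BusRd]  L2: P0=S P1=S P2=S  mem[L2]=91
22. P2: store L6 := 13  bus=[BusRdX,Flush]  L6: P0=I P1=I P2=M  mem[L6]=36
23. P2: load  L2  bus=[-]  L2: P0=S P1=S P2=S  mem[L2]=91
24. P0: load  L2  bus=[-]  L2: P0=S P1=S P2=S  mem[L2]=91
25. P1: load  L0  bus=[BusRd]  L0: P0=S P1=S P2=S  mem[L0]=71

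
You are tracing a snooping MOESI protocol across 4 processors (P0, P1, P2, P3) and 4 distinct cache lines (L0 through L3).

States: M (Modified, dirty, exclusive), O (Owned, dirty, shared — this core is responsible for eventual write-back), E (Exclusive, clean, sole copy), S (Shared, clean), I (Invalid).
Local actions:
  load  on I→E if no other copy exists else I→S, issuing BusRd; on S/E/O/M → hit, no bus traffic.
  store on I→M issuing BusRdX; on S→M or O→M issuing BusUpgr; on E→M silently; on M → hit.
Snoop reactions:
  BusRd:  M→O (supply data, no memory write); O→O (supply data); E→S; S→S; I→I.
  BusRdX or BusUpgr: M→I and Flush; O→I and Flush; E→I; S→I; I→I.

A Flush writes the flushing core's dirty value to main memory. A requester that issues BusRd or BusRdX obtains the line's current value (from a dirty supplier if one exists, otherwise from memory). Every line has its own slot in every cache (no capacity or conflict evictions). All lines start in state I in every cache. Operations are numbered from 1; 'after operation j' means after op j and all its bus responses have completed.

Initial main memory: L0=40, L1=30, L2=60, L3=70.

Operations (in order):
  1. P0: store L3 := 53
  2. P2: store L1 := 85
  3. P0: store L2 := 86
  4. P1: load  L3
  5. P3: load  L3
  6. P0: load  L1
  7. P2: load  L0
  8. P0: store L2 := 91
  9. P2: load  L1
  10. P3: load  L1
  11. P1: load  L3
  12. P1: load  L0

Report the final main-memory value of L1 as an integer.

1. P0: store L3 := 53  bus=[BusRdX]  L3: P0=M P1=I P2=I P3=I  mem[L3]=70
2. P2: store L1 := 85  bus=[BusRdX]  L1: P0=I P1=I P2=M P3=I  mem[L1]=30
3. P0: store L2 := 86  bus=[BusRdX]  L2: P0=M P1=I P2=I P3=I  mem[L2]=60
4. P1: load  L3  bus=[BusRd]  L3: P0=O P1=S P2=I P3=I  mem[L3]=70
5. P3: load  L3  bus=[BusRd]  L3: P0=O P1=S P2=I P3=S  mem[L3]=70
6. P0: load  L1  bus=[BusRd]  L1: P0=S P1=I P2=O P3=I  mem[L1]=30
7. P2: load  L0  bus=[BusRd]  L0: P0=I P1=I P2=E P3=I  mem[L0]=40
8. P0: store L2 := 91  bus=[-]  L2: P0=M P1=I P2=I P3=I  mem[L2]=60
9. P2: load  L1  bus=[-]  L1: P0=S P1=I P2=O P3=I  mem[L1]=30
10. P3: load  L1  bus=[BusRd]  L1: P0=S P1=I P2=O P3=S  mem[L1]=30
11. P1: load  L3  bus=[-]  L3: P0=O P1=S P2=I P3=S  mem[L3]=70
12. P1: load  L0  bus=[BusRd]  L0: P0=I P1=S P2=S P3=I  mem[L0]=40

memory[L1] = 30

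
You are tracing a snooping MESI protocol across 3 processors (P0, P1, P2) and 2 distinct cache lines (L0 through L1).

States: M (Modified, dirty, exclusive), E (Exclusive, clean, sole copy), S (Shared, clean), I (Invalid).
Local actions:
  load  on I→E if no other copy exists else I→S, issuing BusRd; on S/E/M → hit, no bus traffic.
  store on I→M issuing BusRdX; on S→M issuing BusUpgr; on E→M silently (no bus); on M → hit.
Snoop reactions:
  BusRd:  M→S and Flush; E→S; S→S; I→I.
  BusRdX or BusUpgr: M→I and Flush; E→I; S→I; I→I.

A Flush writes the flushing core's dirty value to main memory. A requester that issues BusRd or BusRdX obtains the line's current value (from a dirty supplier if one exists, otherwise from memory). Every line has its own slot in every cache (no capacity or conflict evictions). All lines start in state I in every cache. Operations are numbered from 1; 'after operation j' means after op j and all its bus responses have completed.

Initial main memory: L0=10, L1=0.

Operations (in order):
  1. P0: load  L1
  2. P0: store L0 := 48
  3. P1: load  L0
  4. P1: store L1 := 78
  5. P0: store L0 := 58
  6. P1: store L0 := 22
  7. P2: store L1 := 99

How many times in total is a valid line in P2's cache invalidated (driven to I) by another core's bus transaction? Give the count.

invalidations = 0

  op1 P0: load  L1 → E/I/I on L1; bus BusRd; mem=0
  op2 P0: store L0 := 48 → M/I/I on L0; bus BusRdX; mem=10
  op3 P1: load  L0 → S/S/I on L0; bus BusRd Flush; mem=48
  op4 P1: store L1 := 78 → I/M/I on L1; bus BusRdX; mem=0
  op5 P0: store L0 := 58 → M/I/I on L0; bus BusUpgr; mem=48
  op6 P1: store L0 := 22 → I/M/I on L0; bus BusRdX Flush; mem=58
  op7 P2: store L1 := 99 → I/I/M on L1; bus BusRdX Flush; mem=78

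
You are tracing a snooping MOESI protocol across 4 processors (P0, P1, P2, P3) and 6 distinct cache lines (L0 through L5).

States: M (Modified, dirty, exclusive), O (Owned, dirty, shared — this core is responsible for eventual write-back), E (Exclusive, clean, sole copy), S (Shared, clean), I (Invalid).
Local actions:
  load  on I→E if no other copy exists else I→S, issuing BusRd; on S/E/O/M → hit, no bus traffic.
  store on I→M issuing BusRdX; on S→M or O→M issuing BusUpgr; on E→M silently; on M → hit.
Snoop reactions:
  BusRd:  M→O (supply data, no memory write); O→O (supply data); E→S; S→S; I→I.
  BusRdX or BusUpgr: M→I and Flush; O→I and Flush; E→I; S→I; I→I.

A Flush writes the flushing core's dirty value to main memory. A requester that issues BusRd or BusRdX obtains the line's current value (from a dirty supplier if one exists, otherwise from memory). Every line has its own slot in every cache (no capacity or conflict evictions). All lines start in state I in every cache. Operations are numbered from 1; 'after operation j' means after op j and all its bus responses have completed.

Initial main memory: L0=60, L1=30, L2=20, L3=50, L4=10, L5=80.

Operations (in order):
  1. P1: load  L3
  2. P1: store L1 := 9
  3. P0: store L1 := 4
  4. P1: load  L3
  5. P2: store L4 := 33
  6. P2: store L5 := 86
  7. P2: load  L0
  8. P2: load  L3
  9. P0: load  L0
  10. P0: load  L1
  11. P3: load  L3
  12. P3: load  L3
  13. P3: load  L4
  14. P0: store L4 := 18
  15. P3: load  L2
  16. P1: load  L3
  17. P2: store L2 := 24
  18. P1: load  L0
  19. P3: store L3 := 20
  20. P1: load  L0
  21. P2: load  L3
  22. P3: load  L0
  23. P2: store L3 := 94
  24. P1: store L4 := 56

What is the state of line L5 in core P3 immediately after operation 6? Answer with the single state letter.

state = I

1. P1: load  L3  bus=[BusRd]  L3: P0=I P1=E P2=I P3=I  mem[L3]=50
2. P1: store L1 := 9  bus=[BusRdX]  L1: P0=I P1=M P2=I P3=I  mem[L1]=30
3. P0: store L1 := 4  bus=[BusRdX,Flush]  L1: P0=M P1=I P2=I P3=I  mem[L1]=9
4. P1: load  L3  bus=[-]  L3: P0=I P1=E P2=I P3=I  mem[L3]=50
5. P2: store L4 := 33  bus=[BusRdX]  L4: P0=I P1=I P2=M P3=I  mem[L4]=10
6. P2: store L5 := 86  bus=[BusRdX]  L5: P0=I P1=I P2=M P3=I  mem[L5]=80
7. P2: load  L0  bus=[BusRd]  L0: P0=I P1=I P2=E P3=I  mem[L0]=60
8. P2: load  L3  bus=[BusRd]  L3: P0=I P1=S P2=S P3=I  mem[L3]=50
9. P0: load  L0  bus=[BusRd]  L0: P0=S P1=I P2=S P3=I  mem[L0]=60
10. P0: load  L1  bus=[-]  L1: P0=M P1=I P2=I P3=I  mem[L1]=9
11. P3: load  L3  bus=[BusRd]  L3: P0=I P1=S P2=S P3=S  mem[L3]=50
12. P3: load  L3  bus=[-]  L3: P0=I P1=S P2=S P3=S  mem[L3]=50
13. P3: load  L4  bus=[BusRd]  L4: P0=I P1=I P2=O P3=S  mem[L4]=10
14. P0: store L4 := 18  bus=[BusRdX,Flush]  L4: P0=M P1=I P2=I P3=I  mem[L4]=33
15. P3: load  L2  bus=[BusRd]  L2: P0=I P1=I P2=I P3=E  mem[L2]=20
16. P1: load  L3  bus=[-]  L3: P0=I P1=S P2=S P3=S  mem[L3]=50
17. P2: store L2 := 24  bus=[BusRdX]  L2: P0=I P1=I P2=M P3=I  mem[L2]=20
18. P1: load  L0  bus=[BusRd]  L0: P0=S P1=S P2=S P3=I  mem[L0]=60
19. P3: store L3 := 20  bus=[BusUpgr]  L3: P0=I P1=I P2=I P3=M  mem[L3]=50
20. P1: load  L0  bus=[-]  L0: P0=S P1=S P2=S P3=I  mem[L0]=60
21. P2: load  L3  bus=[BusRd]  L3: P0=I P1=I P2=S P3=O  mem[L3]=50
22. P3: load  L0  bus=[BusRd]  L0: P0=S P1=S P2=S P3=S  mem[L0]=60
23. P2: store L3 := 94  bus=[BusUpgr,Flush]  L3: P0=I P1=I P2=M P3=I  mem[L3]=20
24. P1: store L4 := 56  bus=[BusRdX,Flush]  L4: P0=I P1=M P2=I P3=I  mem[L4]=18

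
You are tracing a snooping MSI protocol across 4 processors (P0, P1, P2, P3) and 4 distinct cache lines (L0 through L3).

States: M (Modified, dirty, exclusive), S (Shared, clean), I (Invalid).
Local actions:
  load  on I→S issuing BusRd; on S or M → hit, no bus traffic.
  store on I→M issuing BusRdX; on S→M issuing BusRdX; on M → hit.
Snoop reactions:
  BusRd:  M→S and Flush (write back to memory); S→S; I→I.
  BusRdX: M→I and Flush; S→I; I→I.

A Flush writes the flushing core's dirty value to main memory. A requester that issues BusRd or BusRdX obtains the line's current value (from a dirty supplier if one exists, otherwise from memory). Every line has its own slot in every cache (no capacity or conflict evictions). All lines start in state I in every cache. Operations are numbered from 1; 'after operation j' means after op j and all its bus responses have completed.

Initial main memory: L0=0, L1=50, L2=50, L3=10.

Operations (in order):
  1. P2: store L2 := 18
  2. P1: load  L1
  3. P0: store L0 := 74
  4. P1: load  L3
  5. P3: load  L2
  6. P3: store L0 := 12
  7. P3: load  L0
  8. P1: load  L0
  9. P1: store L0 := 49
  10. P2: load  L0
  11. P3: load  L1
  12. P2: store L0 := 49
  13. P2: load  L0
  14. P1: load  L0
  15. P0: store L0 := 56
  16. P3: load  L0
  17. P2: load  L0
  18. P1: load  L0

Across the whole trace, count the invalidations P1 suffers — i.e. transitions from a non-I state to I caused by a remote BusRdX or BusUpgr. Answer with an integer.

invalidations = 2

1. P2: store L2 := 18  bus=[BusRdX]  L2: P0=I P1=I P2=M P3=I  mem[L2]=50
2. P1: load  L1  bus=[BusRd]  L1: P0=I P1=S P2=I P3=I  mem[L1]=50
3. P0: store L0 := 74  bus=[BusRdX]  L0: P0=M P1=I P2=I P3=I  mem[L0]=0
4. P1: load  L3  bus=[BusRd]  L3: P0=I P1=S P2=I P3=I  mem[L3]=10
5. P3: load  L2  bus=[BusRd,Flush]  L2: P0=I P1=I P2=S P3=S  mem[L2]=18
6. P3: store L0 := 12  bus=[BusRdX,Flush]  L0: P0=I P1=I P2=I P3=M  mem[L0]=74
7. P3: load  L0  bus=[-]  L0: P0=I P1=I P2=I P3=M  mem[L0]=74
8. P1: load  L0  bus=[BusRd,Flush]  L0: P0=I P1=S P2=I P3=S  mem[L0]=12
9. P1: store L0 := 49  bus=[BusRdX]  L0: P0=I P1=M P2=I P3=I  mem[L0]=12
10. P2: load  L0  bus=[BusRd,Flush]  L0: P0=I P1=S P2=S P3=I  mem[L0]=49
11. P3: load  L1  bus=[BusRd]  L1: P0=I P1=S P2=I P3=S  mem[L1]=50
12. P2: store L0 := 49  bus=[BusRdX]  L0: P0=I P1=I P2=M P3=I  mem[L0]=49
13. P2: load  L0  bus=[-]  L0: P0=I P1=I P2=M P3=I  mem[L0]=49
14. P1: load  L0  bus=[BusRd,Flush]  L0: P0=I P1=S P2=S P3=I  mem[L0]=49
15. P0: store L0 := 56  bus=[BusRdX]  L0: P0=M P1=I P2=I P3=I  mem[L0]=49
16. P3: load  L0  bus=[BusRd,Flush]  L0: P0=S P1=I P2=I P3=S  mem[L0]=56
17. P2: load  L0  bus=[BusRd]  L0: P0=S P1=I P2=S P3=S  mem[L0]=56
18. P1: load  L0  bus=[BusRd]  L0: P0=S P1=S P2=S P3=S  mem[L0]=56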